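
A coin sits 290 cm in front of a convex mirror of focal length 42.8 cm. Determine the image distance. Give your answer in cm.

37.3 cm

For a convex mirror, f = -42.8 cm.
Mirror equation: 1/d_i = 1/f − 1/d_o = 1/(-42.80) − 1/(290) = -0.02336 − 0.003448 = -0.02681, so d_i = -37.3 cm.
The image is virtual, upright and reduced, behind the mirror.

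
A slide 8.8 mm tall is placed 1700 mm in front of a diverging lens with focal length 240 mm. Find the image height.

For a diverging lens, f = -240 mm.
1/d_i = 1/f − 1/d_o = 1/(-240.0) − 1/(1700) = -0.004755, so d_i = -210.3 mm.
m = −d_i/d_o = +0.1237.
|h_i| = |m|·h_o = 0.1237 × 8.8 = 1.09 mm. The image is virtual, upright and reduced, on the same side as the object.

1.09 mm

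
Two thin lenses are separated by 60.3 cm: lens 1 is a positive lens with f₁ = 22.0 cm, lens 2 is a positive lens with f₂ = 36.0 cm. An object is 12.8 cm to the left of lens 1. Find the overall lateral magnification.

m = -1.57

Lens 1: 1/d_i1 = 1/(22.0) − 1/(12.8) = -0.03267, so d_i1 = -30.61 cm; m₁ = −d_i1/d_o1 = +2.391.
d_o2 = 60.3 − (-30.61) = 90.91 cm.
Lens 2: 1/d_i2 = 1/(36.0) − 1/(90.91) = 0.01678, so d_i2 = 59.60 cm; m₂ = −d_i2/d_o2 = -0.6556.
m = m₁·m₂ = (+2.391)(-0.6556) = -1.57.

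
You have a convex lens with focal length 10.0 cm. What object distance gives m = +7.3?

m = −d_i/d_o ⇒ d_i = −m·d_o.
1/f = 1/d_o + 1/d_i = 1/d_o − 1/(m·d_o) = (1 − 1/m)/d_o, so d_o = f(1 − 1/m) = (10.00)(1 − 1/(+7.3)) = 8.63 cm.

8.63 cm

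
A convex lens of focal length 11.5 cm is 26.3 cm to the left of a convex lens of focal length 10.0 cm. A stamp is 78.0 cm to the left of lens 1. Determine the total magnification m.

Lens 1: 1/d_i1 = 1/(11.5) − 1/(78.0) = 0.07414, so d_i1 = 13.49 cm; m₁ = −d_i1/d_o1 = -0.1729.
d_o2 = 26.3 − (13.49) = 12.81 cm.
Lens 2: 1/d_i2 = 1/(10.0) − 1/(12.81) = 0.02194, so d_i2 = 45.59 cm; m₂ = −d_i2/d_o2 = -3.559.
m = m₁·m₂ = (-0.1729)(-3.559) = +0.615.

m = +0.615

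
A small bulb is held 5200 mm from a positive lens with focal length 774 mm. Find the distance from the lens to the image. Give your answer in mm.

Thin-lens equation: 1/s_i = 1/f − 1/s_o = 1/(774.0) − 1/(5200) = 0.001292 − 0.0001923 = 0.001100, so s_i = 909 mm.
The image is real, inverted and reduced, on the far side of the lens.

909 mm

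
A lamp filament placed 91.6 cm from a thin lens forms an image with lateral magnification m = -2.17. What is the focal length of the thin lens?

f = 62.7 cm (converging)

m = −d_i/d_o ⇒ d_i = −m·d_o = −(-2.17)·(91.6) = 198.8 cm.
1/f = 1/d_o + 1/d_i = 1/(91.6) + 1/(198.8) = 0.01595, so f = 62.7 cm.
Since f is positive, the thin lens is converging.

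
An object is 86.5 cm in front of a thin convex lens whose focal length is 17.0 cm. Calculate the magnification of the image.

m = -0.245

1/d_i = 1/f − 1/d_o = 1/(17.00) − 1/(86.5) = 0.04726, so d_i = 21.16 cm.
m = −d_i/d_o = −(21.16)/(86.5) = -0.245.
The image is real, inverted and reduced, on the far side of the lens.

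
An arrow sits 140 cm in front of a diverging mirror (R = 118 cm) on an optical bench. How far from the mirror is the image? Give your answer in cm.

41.5 cm

f = R/2 = 118/2 = 59.00 cm; for a diverging mirror, f = -59.00 cm.
Mirror equation: 1/d_i = 1/f − 1/d_o = 1/(-59.00) − 1/(140) = -0.01695 − 0.007143 = -0.02409, so d_i = -41.5 cm.
The image is virtual, upright and reduced, behind the mirror.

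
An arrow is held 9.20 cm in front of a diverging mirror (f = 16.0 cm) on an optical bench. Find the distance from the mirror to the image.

For a diverging mirror, f = -16.0 cm.
Mirror equation: 1/d_i = 1/f − 1/d_o = 1/(-16.00) − 1/(9.20) = -0.06250 − 0.1087 = -0.1712, so d_i = -5.84 cm.
The image is virtual, upright and reduced, behind the mirror.

5.84 cm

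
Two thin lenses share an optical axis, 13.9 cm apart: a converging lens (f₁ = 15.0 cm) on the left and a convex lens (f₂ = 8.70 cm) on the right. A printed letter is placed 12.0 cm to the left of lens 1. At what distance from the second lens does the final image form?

Lens 1: 1/d_i1 = 1/f₁ − 1/d_o1 = 1/(15.0) − 1/(12.0) = -0.01667, so d_i1 = -60.00 cm.
The intermediate image is 60.00 cm to the left of lens 1 (virtual), which is 13.9 − (-60.00) = 73.90 cm to the left of lens 2, so d_o2 = +73.90 cm.
Lens 2: 1/d_i2 = 1/f₂ − 1/d_o2 = 1/(8.70) − 1/(73.90) = 0.1014, so d_i2 = 9.86 cm.
The final image is real, 9.86 cm to the right of lens 2 (overall magnification ≈ -0.67).

9.86 cm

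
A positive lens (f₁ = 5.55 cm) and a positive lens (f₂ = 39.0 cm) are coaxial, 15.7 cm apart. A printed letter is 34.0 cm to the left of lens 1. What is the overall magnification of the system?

Lens 1: 1/d_i1 = 1/(5.55) − 1/(34.0) = 0.1508, so d_i1 = 6.633 cm; m₁ = −d_i1/d_o1 = -0.1951.
d_o2 = 15.7 − (6.633) = 9.067 cm.
Lens 2: 1/d_i2 = 1/(39.0) − 1/(9.067) = -0.08465, so d_i2 = -11.81 cm; m₂ = −d_i2/d_o2 = +1.303.
m = m₁·m₂ = (-0.1951)(+1.303) = -0.254.

m = -0.254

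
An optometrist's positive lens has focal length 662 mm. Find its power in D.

f = 66.2 cm = 0.662 m.
P = 1/f = 1/(0.662 m) = +1.51 D.

P = +1.51 D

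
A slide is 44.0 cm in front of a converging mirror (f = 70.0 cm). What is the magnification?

m = +2.69

1/d_i = 1/f − 1/d_o = 1/(70.00) − 1/(44.0) = -0.008442, so d_i = -118.5 cm.
m = −d_i/d_o = −(-118.5)/(44.0) = +2.69.
The image is virtual, upright and enlarged, behind the mirror.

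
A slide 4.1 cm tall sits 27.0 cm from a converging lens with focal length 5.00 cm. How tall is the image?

0.932 cm

1/d_i = 1/f − 1/d_o = 1/(5.000) − 1/(27.0) = 0.1630, so d_i = 6.136 cm.
m = −d_i/d_o = -0.2273.
|h_i| = |m|·h_o = 0.2273 × 4.1 = 0.932 cm. The image is real, inverted and reduced, on the far side of the lens.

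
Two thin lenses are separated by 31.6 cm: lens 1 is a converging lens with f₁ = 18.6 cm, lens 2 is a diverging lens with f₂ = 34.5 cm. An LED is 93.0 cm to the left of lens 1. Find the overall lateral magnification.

Lens 1: 1/d_i1 = 1/(18.6) − 1/(93.0) = 0.04301, so d_i1 = 23.25 cm; m₁ = −d_i1/d_o1 = -0.2500.
d_o2 = 31.6 − (23.25) = 8.350 cm.
f₂ = −34.5 cm (diverging).
Lens 2: 1/d_i2 = 1/(-34.5) − 1/(8.350) = -0.1487, so d_i2 = -6.723 cm; m₂ = −d_i2/d_o2 = +0.8051.
m = m₁·m₂ = (-0.2500)(+0.8051) = -0.201.

m = -0.201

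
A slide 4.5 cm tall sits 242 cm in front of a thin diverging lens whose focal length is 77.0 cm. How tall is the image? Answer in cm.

1.09 cm

For a diverging lens, f = -77.0 cm.
1/d_i = 1/f − 1/d_o = 1/(-77.00) − 1/(242) = -0.01712, so d_i = -58.41 cm.
m = −d_i/d_o = +0.2414.
|h_i| = |m|·h_o = 0.2414 × 4.5 = 1.09 cm. The image is virtual, upright and reduced, on the same side as the object.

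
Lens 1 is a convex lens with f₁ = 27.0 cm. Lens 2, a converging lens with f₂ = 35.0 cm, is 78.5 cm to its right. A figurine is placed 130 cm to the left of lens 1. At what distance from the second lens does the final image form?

165 cm

Lens 1: 1/d_i1 = 1/f₁ − 1/d_o1 = 1/(27.0) − 1/(130) = 0.02934, so d_i1 = 34.08 cm.
The intermediate image is 34.08 cm to the right of lens 1, which is 78.5 − (34.08) = 44.42 cm to the left of lens 2, so d_o2 = +44.42 cm.
Lens 2: 1/d_i2 = 1/f₂ − 1/d_o2 = 1/(35.0) − 1/(44.42) = 0.006059, so d_i2 = 165 cm.
The final image is real, 165 cm to the right of lens 2 (overall magnification ≈ 0.97).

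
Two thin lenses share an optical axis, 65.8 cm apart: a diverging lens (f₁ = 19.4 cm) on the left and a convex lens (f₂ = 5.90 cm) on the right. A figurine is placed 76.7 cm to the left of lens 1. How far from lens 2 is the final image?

Lens 1 is diverging, so f₁ = −19.4 cm.
Lens 1: 1/d_i1 = 1/f₁ − 1/d_o1 = 1/(-19.4) − 1/(76.7) = -0.06458, so d_i1 = -15.48 cm.
The intermediate image is 15.48 cm to the left of lens 1 (virtual), which is 65.8 − (-15.48) = 81.28 cm to the left of lens 2, so d_o2 = +81.28 cm.
Lens 2: 1/d_i2 = 1/f₂ − 1/d_o2 = 1/(5.90) − 1/(81.28) = 0.1572, so d_i2 = 6.36 cm.
The final image is real, 6.36 cm to the right of lens 2 (overall magnification ≈ -0.016).

6.36 cm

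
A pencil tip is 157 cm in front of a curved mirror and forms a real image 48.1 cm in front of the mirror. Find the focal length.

f = 36.8 cm (concave)

Real image ⇒ d_i = +48.1 cm.
1/f = 1/d_o + 1/d_i = 1/(157) + 1/(48.1) = 0.02716, so f = 36.8 cm.
Since f is positive, the curved mirror is concave.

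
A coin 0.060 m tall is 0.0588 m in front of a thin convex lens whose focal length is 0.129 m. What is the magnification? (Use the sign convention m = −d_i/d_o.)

1/d_i = 1/f − 1/d_o = 1/(0.1290) − 1/(0.0588) = -9.255, so d_i = -0.1081 m.
m = −d_i/d_o = −(-0.1081)/(0.0588) = +1.84.
The image is virtual, upright and enlarged, on the same side as the object.

m = +1.84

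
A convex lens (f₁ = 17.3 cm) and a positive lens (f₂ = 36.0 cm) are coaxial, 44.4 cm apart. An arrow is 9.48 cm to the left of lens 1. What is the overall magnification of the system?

Lens 1: 1/d_i1 = 1/(17.3) − 1/(9.48) = -0.04768, so d_i1 = -20.97 cm; m₁ = −d_i1/d_o1 = +2.212.
d_o2 = 44.4 − (-20.97) = 65.37 cm.
Lens 2: 1/d_i2 = 1/(36.0) − 1/(65.37) = 0.01248, so d_i2 = 80.13 cm; m₂ = −d_i2/d_o2 = -1.226.
m = m₁·m₂ = (+2.212)(-1.226) = -2.71.

m = -2.71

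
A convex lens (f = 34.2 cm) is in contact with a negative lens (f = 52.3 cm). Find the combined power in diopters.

P₁ = 1/f₁ = 1/(0.342 m) = +2.924 D; P₂ = 1/f₂ = 1/(-0.523 m) = -1.912 D.
For thin lenses in contact, P = P₁ + P₂ = (+2.924) + (-1.912) = +1.01 D.

P = +1.01 D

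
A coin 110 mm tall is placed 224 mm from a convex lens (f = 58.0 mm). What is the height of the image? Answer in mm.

1/d_i = 1/f − 1/d_o = 1/(58.00) − 1/(224) = 0.01278, so d_i = 78.27 mm.
m = −d_i/d_o = -0.3494.
|h_i| = |m|·h_o = 0.3494 × 110 = 38.4 mm. The image is real, inverted and reduced, on the far side of the lens.

38.4 mm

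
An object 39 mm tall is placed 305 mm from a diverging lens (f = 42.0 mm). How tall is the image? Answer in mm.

4.72 mm

For a diverging lens, f = -42.0 mm.
1/d_i = 1/f − 1/d_o = 1/(-42.00) − 1/(305) = -0.02709, so d_i = -36.92 mm.
m = −d_i/d_o = +0.1210.
|h_i| = |m|·h_o = 0.1210 × 39 = 4.72 mm. The image is virtual, upright and reduced, on the same side as the object.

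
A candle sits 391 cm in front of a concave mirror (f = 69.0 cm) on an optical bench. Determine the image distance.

Mirror equation: 1/d_i = 1/f − 1/d_o = 1/(69.00) − 1/(391) = 0.01449 − 0.002558 = 0.01194, so d_i = 83.8 cm.
The image is real, inverted and reduced, in front of the mirror.

83.8 cm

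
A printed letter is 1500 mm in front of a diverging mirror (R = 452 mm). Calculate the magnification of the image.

m = +0.131

f = R/2 = 452/2 = 226.0 mm; for a diverging mirror, f = -226.0 mm.
1/d_i = 1/f − 1/d_o = 1/(-226.0) − 1/(1500) = -0.005091, so d_i = -196.4 mm.
m = −d_i/d_o = −(-196.4)/(1500) = +0.131.
The image is virtual, upright and reduced, behind the mirror.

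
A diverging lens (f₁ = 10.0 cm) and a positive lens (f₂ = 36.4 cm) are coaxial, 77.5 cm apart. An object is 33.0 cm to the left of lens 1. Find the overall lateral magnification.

f₁ = −10.0 cm (diverging).
Lens 1: 1/d_i1 = 1/(-10.0) − 1/(33.0) = -0.1303, so d_i1 = -7.674 cm; m₁ = −d_i1/d_o1 = +0.2325.
d_o2 = 77.5 − (-7.674) = 85.17 cm.
Lens 2: 1/d_i2 = 1/(36.4) − 1/(85.17) = 0.01573, so d_i2 = 63.57 cm; m₂ = −d_i2/d_o2 = -0.7464.
m = m₁·m₂ = (+0.2325)(-0.7464) = -0.174.

m = -0.174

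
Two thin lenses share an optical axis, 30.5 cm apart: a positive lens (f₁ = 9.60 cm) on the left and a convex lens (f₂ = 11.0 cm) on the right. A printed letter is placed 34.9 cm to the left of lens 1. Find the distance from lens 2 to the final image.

Lens 1: 1/d_i1 = 1/f₁ − 1/d_o1 = 1/(9.60) − 1/(34.9) = 0.07551, so d_i1 = 13.24 cm.
The intermediate image is 13.24 cm to the right of lens 1, which is 30.5 − (13.24) = 17.26 cm to the left of lens 2, so d_o2 = +17.26 cm.
Lens 2: 1/d_i2 = 1/f₂ − 1/d_o2 = 1/(11.0) − 1/(17.26) = 0.03297, so d_i2 = 30.3 cm.
The final image is real, 30.3 cm to the right of lens 2 (overall magnification ≈ 0.67).

30.3 cm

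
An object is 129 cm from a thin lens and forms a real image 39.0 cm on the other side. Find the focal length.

Real image ⇒ d_i = +39.0 cm.
1/f = 1/d_o + 1/d_i = 1/(129) + 1/(39.0) = 0.03339, so f = 29.9 cm.
Since f is positive, the thin lens is converging.

f = 29.9 cm (converging)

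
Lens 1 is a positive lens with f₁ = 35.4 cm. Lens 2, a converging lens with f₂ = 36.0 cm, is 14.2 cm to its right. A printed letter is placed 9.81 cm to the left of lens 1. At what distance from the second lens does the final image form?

121 cm

Lens 1: 1/d_i1 = 1/f₁ − 1/d_o1 = 1/(35.4) − 1/(9.81) = -0.07369, so d_i1 = -13.57 cm.
The intermediate image is 13.57 cm to the left of lens 1 (virtual), which is 14.2 − (-13.57) = 27.77 cm to the left of lens 2, so d_o2 = +27.77 cm.
Lens 2: 1/d_i2 = 1/f₂ − 1/d_o2 = 1/(36.0) − 1/(27.77) = -0.008232, so d_i2 = -121 cm.
The final image is virtual, 121 cm to the left of lens 2 (overall magnification ≈ 6.1).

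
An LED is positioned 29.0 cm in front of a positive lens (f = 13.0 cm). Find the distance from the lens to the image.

Thin-lens equation: 1/v = 1/f − 1/u = 1/(13.00) − 1/(29.0) = 0.07692 − 0.03448 = 0.04244, so v = 23.6 cm.
The image is real, inverted and reduced, on the far side of the lens.

23.6 cm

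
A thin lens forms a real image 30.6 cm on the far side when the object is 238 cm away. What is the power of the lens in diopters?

d_i = +30.6 cm.
1/f = 1/d_o + 1/d_i = 1/(238) + 1/(30.6) = 0.03688 cm⁻¹.
f = 27.11 cm = 0.2711 m, so P = 1/f = +3.69 D.

P = +3.69 D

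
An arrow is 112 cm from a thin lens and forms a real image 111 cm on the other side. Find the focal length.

Real image ⇒ d_i = +111 cm.
1/f = 1/d_o + 1/d_i = 1/(112) + 1/(111) = 0.01794, so f = 55.7 cm.
Since f is positive, the thin lens is converging.

f = 55.7 cm (converging)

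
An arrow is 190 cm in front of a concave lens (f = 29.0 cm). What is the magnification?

For a concave lens, f = -29.0 cm.
1/d_i = 1/f − 1/d_o = 1/(-29.00) − 1/(190) = -0.03975, so d_i = -25.16 cm.
m = −d_i/d_o = −(-25.16)/(190) = +0.132.
The image is virtual, upright and reduced, on the same side as the object.

m = +0.132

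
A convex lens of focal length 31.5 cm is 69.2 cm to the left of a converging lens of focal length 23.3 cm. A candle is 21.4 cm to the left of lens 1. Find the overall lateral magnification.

m = -0.645

Lens 1: 1/d_i1 = 1/(31.5) − 1/(21.4) = -0.01498, so d_i1 = -66.74 cm; m₁ = −d_i1/d_o1 = +3.119.
d_o2 = 69.2 − (-66.74) = 135.9 cm.
Lens 2: 1/d_i2 = 1/(23.3) − 1/(135.9) = 0.03556, so d_i2 = 28.12 cm; m₂ = −d_i2/d_o2 = -0.2069.
m = m₁·m₂ = (+3.119)(-0.2069) = -0.645.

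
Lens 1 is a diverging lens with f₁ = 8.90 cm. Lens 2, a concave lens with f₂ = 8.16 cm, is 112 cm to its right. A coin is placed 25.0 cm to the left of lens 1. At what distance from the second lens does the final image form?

Lens 1 is diverging, so f₁ = −8.90 cm.
Lens 1: 1/d_i1 = 1/f₁ − 1/d_o1 = 1/(-8.90) − 1/(25.0) = -0.1524, so d_i1 = -6.563 cm.
The intermediate image is 6.563 cm to the left of lens 1 (virtual), which is 112 − (-6.563) = 118.6 cm to the left of lens 2, so d_o2 = +118.6 cm.
Lens 2 is diverging, so f₂ = −8.16 cm.
Lens 2: 1/d_i2 = 1/f₂ − 1/d_o2 = 1/(-8.16) − 1/(118.6) = -0.1310, so d_i2 = -7.63 cm.
The final image is virtual, 7.63 cm to the left of lens 2 (overall magnification ≈ 0.017).

7.63 cm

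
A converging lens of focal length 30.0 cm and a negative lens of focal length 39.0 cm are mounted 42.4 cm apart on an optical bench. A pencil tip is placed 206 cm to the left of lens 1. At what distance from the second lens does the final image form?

Lens 1: 1/d_i1 = 1/f₁ − 1/d_o1 = 1/(30.0) − 1/(206) = 0.02848, so d_i1 = 35.11 cm.
The intermediate image is 35.11 cm to the right of lens 1, which is 42.4 − (35.11) = 7.290 cm to the left of lens 2, so d_o2 = +7.290 cm.
Lens 2 is diverging, so f₂ = −39.0 cm.
Lens 2: 1/d_i2 = 1/f₂ − 1/d_o2 = 1/(-39.0) − 1/(7.290) = -0.1628, so d_i2 = -6.14 cm.
The final image is virtual, 6.14 cm to the left of lens 2 (overall magnification ≈ -0.14).

6.14 cm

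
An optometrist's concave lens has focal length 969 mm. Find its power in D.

P = -1.03 D

For a concave lens, f = −969 mm.
f = -96.9 cm = -0.969 m.
P = 1/f = 1/(-0.969 m) = -1.03 D.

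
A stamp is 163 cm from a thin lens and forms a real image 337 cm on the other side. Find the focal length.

f = 110 cm (converging)

Real image ⇒ d_i = +337 cm.
1/f = 1/d_o + 1/d_i = 1/(163) + 1/(337) = 0.009102, so f = 110 cm.
Since f is positive, the thin lens is converging.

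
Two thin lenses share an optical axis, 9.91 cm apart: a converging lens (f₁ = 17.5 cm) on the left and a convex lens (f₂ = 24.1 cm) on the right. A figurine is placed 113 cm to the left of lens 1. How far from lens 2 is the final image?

7.46 cm

Lens 1: 1/d_i1 = 1/f₁ − 1/d_o1 = 1/(17.5) − 1/(113) = 0.04829, so d_i1 = 20.71 cm.
The intermediate image is 20.71 cm to the right of lens 1, which lies 10.80 cm to the right of lens 2 — a virtual object — so d_o2 = −10.80 cm.
Lens 2: 1/d_i2 = 1/f₂ − 1/d_o2 = 1/(24.1) − 1/(-10.80) = 0.1341, so d_i2 = 7.46 cm.
The final image is real, 7.46 cm to the right of lens 2 (overall magnification ≈ -0.13).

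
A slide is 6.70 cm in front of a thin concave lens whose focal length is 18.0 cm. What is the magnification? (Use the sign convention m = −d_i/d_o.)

m = +0.729

For a concave lens, f = -18.0 cm.
1/d_i = 1/f − 1/d_o = 1/(-18.00) − 1/(6.70) = -0.2048, so d_i = -4.883 cm.
m = −d_i/d_o = −(-4.883)/(6.70) = +0.729.
The image is virtual, upright and reduced, on the same side as the object.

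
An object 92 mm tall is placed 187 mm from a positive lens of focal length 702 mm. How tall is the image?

1/d_i = 1/f − 1/d_o = 1/(702.0) − 1/(187) = -0.003923, so d_i = -254.9 mm.
m = −d_i/d_o = +1.363.
|h_i| = |m|·h_o = 1.363 × 92 = 125 mm. The image is virtual, upright and enlarged, on the same side as the object.

125 mm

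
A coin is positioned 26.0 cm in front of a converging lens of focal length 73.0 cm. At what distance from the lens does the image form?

Thin-lens equation: 1/d_i = 1/f − 1/d_o = 1/(73.00) − 1/(26.0) = 0.01370 − 0.03846 = -0.02476, so d_i = -40.4 cm.
The image is virtual, upright and enlarged, on the same side as the object.

40.4 cm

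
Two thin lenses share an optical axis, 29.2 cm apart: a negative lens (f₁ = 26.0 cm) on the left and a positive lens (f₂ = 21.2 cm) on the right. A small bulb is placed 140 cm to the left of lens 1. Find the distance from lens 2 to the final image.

Lens 1 is diverging, so f₁ = −26.0 cm.
Lens 1: 1/d_i1 = 1/f₁ − 1/d_o1 = 1/(-26.0) − 1/(140) = -0.04560, so d_i1 = -21.93 cm.
The intermediate image is 21.93 cm to the left of lens 1 (virtual), which is 29.2 − (-21.93) = 51.13 cm to the left of lens 2, so d_o2 = +51.13 cm.
Lens 2: 1/d_i2 = 1/f₂ − 1/d_o2 = 1/(21.2) − 1/(51.13) = 0.02761, so d_i2 = 36.2 cm.
The final image is real, 36.2 cm to the right of lens 2 (overall magnification ≈ -0.11).

36.2 cm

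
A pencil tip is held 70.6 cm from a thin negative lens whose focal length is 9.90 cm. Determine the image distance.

For a negative lens, f = -9.90 cm.
Lens equation: 1/q = 1/f − 1/p = 1/(-9.900) − 1/(70.6) = -0.1010 − 0.01416 = -0.1152, so q = -8.68 cm.
The image is virtual, upright and reduced, on the same side as the object.

8.68 cm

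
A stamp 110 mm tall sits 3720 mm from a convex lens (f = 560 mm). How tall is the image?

1/d_i = 1/f − 1/d_o = 1/(560.0) − 1/(3720) = 0.001517, so d_i = 659.2 mm.
m = −d_i/d_o = -0.1772.
|h_i| = |m|·h_o = 0.1772 × 110 = 19.5 mm. The image is real, inverted and reduced, on the far side of the lens.

19.5 mm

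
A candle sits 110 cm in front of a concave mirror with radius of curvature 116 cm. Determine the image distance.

f = R/2 = 116/2 = 58.00 cm.
Mirror equation: 1/s_i = 1/f − 1/s_o = 1/(58.00) − 1/(110) = 0.01724 − 0.009091 = 0.008150, so s_i = 123 cm.
The image is real, inverted and enlarged, in front of the mirror.

123 cm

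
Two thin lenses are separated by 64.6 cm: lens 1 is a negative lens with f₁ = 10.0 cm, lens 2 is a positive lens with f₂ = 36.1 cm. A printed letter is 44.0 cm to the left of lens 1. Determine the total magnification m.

f₁ = −10.0 cm (diverging).
Lens 1: 1/d_i1 = 1/(-10.0) − 1/(44.0) = -0.1227, so d_i1 = -8.148 cm; m₁ = −d_i1/d_o1 = +0.1852.
d_o2 = 64.6 − (-8.148) = 72.75 cm.
Lens 2: 1/d_i2 = 1/(36.1) − 1/(72.75) = 0.01396, so d_i2 = 71.66 cm; m₂ = −d_i2/d_o2 = -0.9850.
m = m₁·m₂ = (+0.1852)(-0.9850) = -0.182.

m = -0.182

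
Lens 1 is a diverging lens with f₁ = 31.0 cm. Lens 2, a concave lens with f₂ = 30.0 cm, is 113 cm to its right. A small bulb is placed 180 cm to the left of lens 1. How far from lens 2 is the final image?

24.7 cm

Lens 1 is diverging, so f₁ = −31.0 cm.
Lens 1: 1/d_i1 = 1/f₁ − 1/d_o1 = 1/(-31.0) − 1/(180) = -0.03781, so d_i1 = -26.45 cm.
The intermediate image is 26.45 cm to the left of lens 1 (virtual), which is 113 − (-26.45) = 139.4 cm to the left of lens 2, so d_o2 = +139.4 cm.
Lens 2 is diverging, so f₂ = −30.0 cm.
Lens 2: 1/d_i2 = 1/f₂ − 1/d_o2 = 1/(-30.0) − 1/(139.4) = -0.04051, so d_i2 = -24.7 cm.
The final image is virtual, 24.7 cm to the left of lens 2 (overall magnification ≈ 0.026).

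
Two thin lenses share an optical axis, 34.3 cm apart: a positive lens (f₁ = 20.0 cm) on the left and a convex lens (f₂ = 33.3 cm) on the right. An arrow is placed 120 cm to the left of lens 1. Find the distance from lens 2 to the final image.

14.9 cm

Lens 1: 1/d_i1 = 1/f₁ − 1/d_o1 = 1/(20.0) − 1/(120) = 0.04167, so d_i1 = 24.00 cm.
The intermediate image is 24.00 cm to the right of lens 1, which is 34.3 − (24.00) = 10.30 cm to the left of lens 2, so d_o2 = +10.30 cm.
Lens 2: 1/d_i2 = 1/f₂ − 1/d_o2 = 1/(33.3) − 1/(10.30) = -0.06706, so d_i2 = -14.9 cm.
The final image is virtual, 14.9 cm to the left of lens 2 (overall magnification ≈ -0.29).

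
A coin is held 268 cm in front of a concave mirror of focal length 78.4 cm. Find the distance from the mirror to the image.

Mirror equation: 1/s_i = 1/f − 1/s_o = 1/(78.40) − 1/(268) = 0.01276 − 0.003731 = 0.009024, so s_i = 111 cm.
The image is real, inverted and reduced, in front of the mirror.

111 cm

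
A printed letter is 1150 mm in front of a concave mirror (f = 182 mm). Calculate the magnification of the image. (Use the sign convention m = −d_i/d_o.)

1/d_i = 1/f − 1/d_o = 1/(182.0) − 1/(1150) = 0.004625, so d_i = 216.2 mm.
m = −d_i/d_o = −(216.2)/(1150) = -0.188.
The image is real, inverted and reduced, in front of the mirror.

m = -0.188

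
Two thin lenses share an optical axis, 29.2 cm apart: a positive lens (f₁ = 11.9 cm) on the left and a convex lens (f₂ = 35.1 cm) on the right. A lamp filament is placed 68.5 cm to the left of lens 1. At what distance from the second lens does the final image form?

25.6 cm

Lens 1: 1/d_i1 = 1/f₁ − 1/d_o1 = 1/(11.9) − 1/(68.5) = 0.06944, so d_i1 = 14.40 cm.
The intermediate image is 14.40 cm to the right of lens 1, which is 29.2 − (14.40) = 14.80 cm to the left of lens 2, so d_o2 = +14.80 cm.
Lens 2: 1/d_i2 = 1/f₂ − 1/d_o2 = 1/(35.1) − 1/(14.80) = -0.03908, so d_i2 = -25.6 cm.
The final image is virtual, 25.6 cm to the left of lens 2 (overall magnification ≈ -0.36).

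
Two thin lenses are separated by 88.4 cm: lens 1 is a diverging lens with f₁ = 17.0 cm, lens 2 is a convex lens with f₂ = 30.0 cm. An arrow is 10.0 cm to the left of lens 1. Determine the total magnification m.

m = -0.292

f₁ = −17.0 cm (diverging).
Lens 1: 1/d_i1 = 1/(-17.0) − 1/(10.0) = -0.1588, so d_i1 = -6.296 cm; m₁ = −d_i1/d_o1 = +0.6296.
d_o2 = 88.4 − (-6.296) = 94.70 cm.
Lens 2: 1/d_i2 = 1/(30.0) − 1/(94.70) = 0.02277, so d_i2 = 43.91 cm; m₂ = −d_i2/d_o2 = -0.4637.
m = m₁·m₂ = (+0.6296)(-0.4637) = -0.292.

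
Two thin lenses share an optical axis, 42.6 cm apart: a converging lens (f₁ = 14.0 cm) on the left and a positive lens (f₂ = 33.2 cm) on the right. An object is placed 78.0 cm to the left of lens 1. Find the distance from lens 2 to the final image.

Lens 1: 1/d_i1 = 1/f₁ − 1/d_o1 = 1/(14.0) − 1/(78.0) = 0.05861, so d_i1 = 17.06 cm.
The intermediate image is 17.06 cm to the right of lens 1, which is 42.6 − (17.06) = 25.54 cm to the left of lens 2, so d_o2 = +25.54 cm.
Lens 2: 1/d_i2 = 1/f₂ − 1/d_o2 = 1/(33.2) − 1/(25.54) = -0.009034, so d_i2 = -111 cm.
The final image is virtual, 111 cm to the left of lens 2 (overall magnification ≈ -0.95).

111 cm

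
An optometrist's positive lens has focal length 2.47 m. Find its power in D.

P = 1/f = 1/(2.47 m) = +0.405 D.

P = +0.405 D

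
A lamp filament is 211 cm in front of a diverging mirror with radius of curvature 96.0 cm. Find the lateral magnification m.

m = +0.185

f = R/2 = 96.0/2 = 48.00 cm; for a diverging mirror, f = -48.00 cm.
1/d_i = 1/f − 1/d_o = 1/(-48.00) − 1/(211) = -0.02557, so d_i = -39.10 cm.
m = −d_i/d_o = −(-39.10)/(211) = +0.185.
The image is virtual, upright and reduced, behind the mirror.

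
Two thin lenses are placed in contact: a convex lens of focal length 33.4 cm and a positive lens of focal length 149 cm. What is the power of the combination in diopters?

P = +3.67 D

P₁ = 1/f₁ = 1/(0.334 m) = +2.994 D; P₂ = 1/f₂ = 1/(1.49 m) = +0.6711 D.
For thin lenses in contact, P = P₁ + P₂ = (+2.994) + (+0.6711) = +3.67 D.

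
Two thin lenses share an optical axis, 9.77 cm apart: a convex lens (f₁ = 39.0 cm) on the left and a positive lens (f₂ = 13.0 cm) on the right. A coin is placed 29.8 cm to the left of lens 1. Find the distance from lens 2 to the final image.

Lens 1: 1/d_i1 = 1/f₁ − 1/d_o1 = 1/(39.0) − 1/(29.8) = -0.007916, so d_i1 = -126.3 cm.
The intermediate image is 126.3 cm to the left of lens 1 (virtual), which is 9.77 − (-126.3) = 136.1 cm to the left of lens 2, so d_o2 = +136.1 cm.
Lens 2: 1/d_i2 = 1/f₂ − 1/d_o2 = 1/(13.0) − 1/(136.1) = 0.06958, so d_i2 = 14.4 cm.
The final image is real, 14.4 cm to the right of lens 2 (overall magnification ≈ -0.45).

14.4 cm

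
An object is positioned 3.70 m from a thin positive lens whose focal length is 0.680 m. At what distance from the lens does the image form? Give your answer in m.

0.833 m

Thin-lens equation: 1/s_i = 1/f − 1/s_o = 1/(0.6800) − 1/(3.70) = 1.471 − 0.2703 = 1.200, so s_i = 0.833 m.
The image is real, inverted and reduced, on the far side of the lens.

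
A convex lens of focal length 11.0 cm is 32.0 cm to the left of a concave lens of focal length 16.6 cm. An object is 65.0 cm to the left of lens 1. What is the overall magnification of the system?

Lens 1: 1/d_i1 = 1/(11.0) − 1/(65.0) = 0.07552, so d_i1 = 13.24 cm; m₁ = −d_i1/d_o1 = -0.2037.
d_o2 = 32.0 − (13.24) = 18.76 cm.
f₂ = −16.6 cm (diverging).
Lens 2: 1/d_i2 = 1/(-16.6) − 1/(18.76) = -0.1135, so d_i2 = -8.807 cm; m₂ = −d_i2/d_o2 = +0.4695.
m = m₁·m₂ = (-0.2037)(+0.4695) = -0.0956.

m = -0.0956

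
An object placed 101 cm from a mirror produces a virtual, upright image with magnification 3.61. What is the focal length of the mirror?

m = −d_i/d_o ⇒ d_i = −m·d_o = −(+3.61)·(101) = -364.6 cm.
1/f = 1/d_o + 1/d_i = 1/(101) + 1/(-364.6) = 0.007158, so f = 140 cm.
Since f is positive, the mirror is concave.

f = 140 cm (concave)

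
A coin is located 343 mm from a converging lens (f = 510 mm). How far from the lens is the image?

Thin-lens equation: 1/s_i = 1/f − 1/s_o = 1/(510.0) − 1/(343) = 0.001961 − 0.002915 = -0.0009547, so s_i = -1050 mm.
The image is virtual, upright and enlarged, on the same side as the object.

1050 mm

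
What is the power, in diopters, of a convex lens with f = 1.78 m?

P = 1/f = 1/(1.78 m) = +0.562 D.

P = +0.562 D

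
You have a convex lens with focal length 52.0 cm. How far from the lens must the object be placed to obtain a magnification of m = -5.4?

m = −d_i/d_o ⇒ d_i = −m·d_o.
1/f = 1/d_o + 1/d_i = 1/d_o − 1/(m·d_o) = (1 − 1/m)/d_o, so d_o = f(1 − 1/m) = (52.00)(1 − 1/(-5.4)) = 61.6 cm.

61.6 cm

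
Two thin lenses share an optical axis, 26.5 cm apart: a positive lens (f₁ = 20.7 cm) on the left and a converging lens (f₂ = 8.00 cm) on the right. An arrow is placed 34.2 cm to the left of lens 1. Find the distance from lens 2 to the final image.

6.11 cm

Lens 1: 1/d_i1 = 1/f₁ − 1/d_o1 = 1/(20.7) − 1/(34.2) = 0.01907, so d_i1 = 52.44 cm.
The intermediate image is 52.44 cm to the right of lens 1, which lies 25.94 cm to the right of lens 2 — a virtual object — so d_o2 = −25.94 cm.
Lens 2: 1/d_i2 = 1/f₂ − 1/d_o2 = 1/(8.00) − 1/(-25.94) = 0.1636, so d_i2 = 6.11 cm.
The final image is real, 6.11 cm to the right of lens 2 (overall magnification ≈ -0.36).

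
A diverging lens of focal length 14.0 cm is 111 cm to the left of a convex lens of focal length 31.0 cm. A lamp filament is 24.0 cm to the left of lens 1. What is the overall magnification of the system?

m = -0.129

f₁ = −14.0 cm (diverging).
Lens 1: 1/d_i1 = 1/(-14.0) − 1/(24.0) = -0.1131, so d_i1 = -8.842 cm; m₁ = −d_i1/d_o1 = +0.3684.
d_o2 = 111 − (-8.842) = 119.8 cm.
Lens 2: 1/d_i2 = 1/(31.0) − 1/(119.8) = 0.02391, so d_i2 = 41.82 cm; m₂ = −d_i2/d_o2 = -0.3491.
m = m₁·m₂ = (+0.3684)(-0.3491) = -0.129.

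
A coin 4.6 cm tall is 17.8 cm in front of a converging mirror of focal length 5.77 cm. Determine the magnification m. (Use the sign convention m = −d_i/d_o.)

m = -0.480

1/d_i = 1/f − 1/d_o = 1/(5.770) − 1/(17.8) = 0.1171, so d_i = 8.537 cm.
m = −d_i/d_o = −(8.537)/(17.8) = -0.480.
The image is real, inverted and reduced, in front of the mirror.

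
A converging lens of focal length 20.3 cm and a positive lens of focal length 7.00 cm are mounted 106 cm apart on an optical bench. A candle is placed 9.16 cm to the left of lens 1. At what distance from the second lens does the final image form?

Lens 1: 1/d_i1 = 1/f₁ − 1/d_o1 = 1/(20.3) − 1/(9.16) = -0.05991, so d_i1 = -16.69 cm.
The intermediate image is 16.69 cm to the left of lens 1 (virtual), which is 106 − (-16.69) = 122.7 cm to the left of lens 2, so d_o2 = +122.7 cm.
Lens 2: 1/d_i2 = 1/f₂ − 1/d_o2 = 1/(7.00) − 1/(122.7) = 0.1347, so d_i2 = 7.42 cm.
The final image is real, 7.42 cm to the right of lens 2 (overall magnification ≈ -0.11).

7.42 cm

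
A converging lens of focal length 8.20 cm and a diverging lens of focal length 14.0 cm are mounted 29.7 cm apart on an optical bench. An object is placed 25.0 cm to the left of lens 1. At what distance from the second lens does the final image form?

Lens 1: 1/d_i1 = 1/f₁ − 1/d_o1 = 1/(8.20) − 1/(25.0) = 0.08195, so d_i1 = 12.20 cm.
The intermediate image is 12.20 cm to the right of lens 1, which is 29.7 − (12.20) = 17.50 cm to the left of lens 2, so d_o2 = +17.50 cm.
Lens 2 is diverging, so f₂ = −14.0 cm.
Lens 2: 1/d_i2 = 1/f₂ − 1/d_o2 = 1/(-14.0) − 1/(17.50) = -0.1286, so d_i2 = -7.78 cm.
The final image is virtual, 7.78 cm to the left of lens 2 (overall magnification ≈ -0.22).

7.78 cm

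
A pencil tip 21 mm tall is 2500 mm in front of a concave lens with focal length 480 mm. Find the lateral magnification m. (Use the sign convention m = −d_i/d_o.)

m = +0.161

For a concave lens, f = -480 mm.
1/d_i = 1/f − 1/d_o = 1/(-480.0) − 1/(2500) = -0.002483, so d_i = -402.7 mm.
m = −d_i/d_o = −(-402.7)/(2500) = +0.161.
The image is virtual, upright and reduced, on the same side as the object.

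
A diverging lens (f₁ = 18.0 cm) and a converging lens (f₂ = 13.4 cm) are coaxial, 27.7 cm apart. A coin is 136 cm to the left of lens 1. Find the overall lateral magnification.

f₁ = −18.0 cm (diverging).
Lens 1: 1/d_i1 = 1/(-18.0) − 1/(136) = -0.06291, so d_i1 = -15.90 cm; m₁ = −d_i1/d_o1 = +0.1169.
d_o2 = 27.7 − (-15.90) = 43.60 cm.
Lens 2: 1/d_i2 = 1/(13.4) − 1/(43.60) = 0.05169, so d_i2 = 19.35 cm; m₂ = −d_i2/d_o2 = -0.4437.
m = m₁·m₂ = (+0.1169)(-0.4437) = -0.0519.

m = -0.0519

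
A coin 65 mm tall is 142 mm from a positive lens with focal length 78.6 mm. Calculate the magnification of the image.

1/d_i = 1/f − 1/d_o = 1/(78.60) − 1/(142) = 0.005680, so d_i = 176.0 mm.
m = −d_i/d_o = −(176.0)/(142) = -1.24.
The image is real, inverted and enlarged, on the far side of the lens.

m = -1.24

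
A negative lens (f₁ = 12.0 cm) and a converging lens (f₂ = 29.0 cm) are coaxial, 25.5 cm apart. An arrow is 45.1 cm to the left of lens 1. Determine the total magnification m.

m = -1.02

f₁ = −12.0 cm (diverging).
Lens 1: 1/d_i1 = 1/(-12.0) − 1/(45.1) = -0.1055, so d_i1 = -9.478 cm; m₁ = −d_i1/d_o1 = +0.2102.
d_o2 = 25.5 − (-9.478) = 34.98 cm.
Lens 2: 1/d_i2 = 1/(29.0) − 1/(34.98) = 0.005895, so d_i2 = 169.6 cm; m₂ = −d_i2/d_o2 = -4.849.
m = m₁·m₂ = (+0.2102)(-4.849) = -1.02.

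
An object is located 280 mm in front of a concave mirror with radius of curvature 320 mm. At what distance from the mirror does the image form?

f = R/2 = 320/2 = 160.0 mm.
Mirror equation: 1/d_i = 1/f − 1/d_o = 1/(160.0) − 1/(280) = 0.006250 − 0.003571 = 0.002679, so d_i = 373 mm.
The image is real, inverted and enlarged, in front of the mirror.

373 mm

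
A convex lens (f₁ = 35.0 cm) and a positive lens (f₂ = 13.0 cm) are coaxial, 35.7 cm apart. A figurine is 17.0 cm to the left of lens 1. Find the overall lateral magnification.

m = -0.453

Lens 1: 1/d_i1 = 1/(35.0) − 1/(17.0) = -0.03025, so d_i1 = -33.06 cm; m₁ = −d_i1/d_o1 = +1.945.
d_o2 = 35.7 − (-33.06) = 68.76 cm.
Lens 2: 1/d_i2 = 1/(13.0) − 1/(68.76) = 0.06238, so d_i2 = 16.03 cm; m₂ = −d_i2/d_o2 = -0.2331.
m = m₁·m₂ = (+1.945)(-0.2331) = -0.453.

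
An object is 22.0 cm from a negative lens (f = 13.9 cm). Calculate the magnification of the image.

For a negative lens, f = -13.9 cm.
1/d_i = 1/f − 1/d_o = 1/(-13.90) − 1/(22.0) = -0.1174, so d_i = -8.518 cm.
m = −d_i/d_o = −(-8.518)/(22.0) = +0.387.
The image is virtual, upright and reduced, on the same side as the object.

m = +0.387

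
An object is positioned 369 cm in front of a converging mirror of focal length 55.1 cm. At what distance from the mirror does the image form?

Mirror equation: 1/q = 1/f − 1/p = 1/(55.10) − 1/(369) = 0.01815 − 0.002710 = 0.01544, so q = 64.8 cm.
The image is real, inverted and reduced, in front of the mirror.

64.8 cm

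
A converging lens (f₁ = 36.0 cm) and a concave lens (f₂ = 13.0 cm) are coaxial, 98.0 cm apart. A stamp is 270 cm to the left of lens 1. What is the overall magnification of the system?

Lens 1: 1/d_i1 = 1/(36.0) − 1/(270) = 0.02407, so d_i1 = 41.54 cm; m₁ = −d_i1/d_o1 = -0.1539.
d_o2 = 98.0 − (41.54) = 56.46 cm.
f₂ = −13.0 cm (diverging).
Lens 2: 1/d_i2 = 1/(-13.0) − 1/(56.46) = -0.09463, so d_i2 = -10.57 cm; m₂ = −d_i2/d_o2 = +0.1872.
m = m₁·m₂ = (-0.1539)(+0.1872) = -0.0288.

m = -0.0288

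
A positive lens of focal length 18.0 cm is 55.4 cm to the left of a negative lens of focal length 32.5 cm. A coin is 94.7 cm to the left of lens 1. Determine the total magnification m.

m = -0.116

Lens 1: 1/d_i1 = 1/(18.0) − 1/(94.7) = 0.04500, so d_i1 = 22.22 cm; m₁ = −d_i1/d_o1 = -0.2346.
d_o2 = 55.4 − (22.22) = 33.18 cm.
f₂ = −32.5 cm (diverging).
Lens 2: 1/d_i2 = 1/(-32.5) − 1/(33.18) = -0.06091, so d_i2 = -16.42 cm; m₂ = −d_i2/d_o2 = +0.4948.
m = m₁·m₂ = (-0.2346)(+0.4948) = -0.116.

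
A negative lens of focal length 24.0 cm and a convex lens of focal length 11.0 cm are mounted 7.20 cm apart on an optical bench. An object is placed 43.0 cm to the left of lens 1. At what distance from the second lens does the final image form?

21.4 cm

Lens 1 is diverging, so f₁ = −24.0 cm.
Lens 1: 1/d_i1 = 1/f₁ − 1/d_o1 = 1/(-24.0) − 1/(43.0) = -0.06492, so d_i1 = -15.40 cm.
The intermediate image is 15.40 cm to the left of lens 1 (virtual), which is 7.20 − (-15.40) = 22.60 cm to the left of lens 2, so d_o2 = +22.60 cm.
Lens 2: 1/d_i2 = 1/f₂ − 1/d_o2 = 1/(11.0) − 1/(22.60) = 0.04666, so d_i2 = 21.4 cm.
The final image is real, 21.4 cm to the right of lens 2 (overall magnification ≈ -0.34).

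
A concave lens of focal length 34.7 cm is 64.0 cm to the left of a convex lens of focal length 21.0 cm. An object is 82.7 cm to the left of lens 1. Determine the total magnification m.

m = -0.0920

f₁ = −34.7 cm (diverging).
Lens 1: 1/d_i1 = 1/(-34.7) − 1/(82.7) = -0.04091, so d_i1 = -24.44 cm; m₁ = −d_i1/d_o1 = +0.2955.
d_o2 = 64.0 − (-24.44) = 88.44 cm.
Lens 2: 1/d_i2 = 1/(21.0) − 1/(88.44) = 0.03631, so d_i2 = 27.54 cm; m₂ = −d_i2/d_o2 = -0.3114.
m = m₁·m₂ = (+0.2955)(-0.3114) = -0.0920.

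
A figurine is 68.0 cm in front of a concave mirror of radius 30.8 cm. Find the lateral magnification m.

f = R/2 = 30.8/2 = 15.40 cm.
1/d_i = 1/f − 1/d_o = 1/(15.40) − 1/(68.0) = 0.05023, so d_i = 19.91 cm.
m = −d_i/d_o = −(19.91)/(68.0) = -0.293.
The image is real, inverted and reduced, in front of the mirror.

m = -0.293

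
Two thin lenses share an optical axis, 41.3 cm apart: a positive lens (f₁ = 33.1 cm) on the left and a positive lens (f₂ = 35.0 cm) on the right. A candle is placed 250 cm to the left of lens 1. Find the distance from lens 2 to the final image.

Lens 1: 1/d_i1 = 1/f₁ − 1/d_o1 = 1/(33.1) − 1/(250) = 0.02621, so d_i1 = 38.15 cm.
The intermediate image is 38.15 cm to the right of lens 1, which is 41.3 − (38.15) = 3.150 cm to the left of lens 2, so d_o2 = +3.150 cm.
Lens 2: 1/d_i2 = 1/f₂ − 1/d_o2 = 1/(35.0) − 1/(3.150) = -0.2889, so d_i2 = -3.46 cm.
The final image is virtual, 3.46 cm to the left of lens 2 (overall magnification ≈ -0.17).

3.46 cm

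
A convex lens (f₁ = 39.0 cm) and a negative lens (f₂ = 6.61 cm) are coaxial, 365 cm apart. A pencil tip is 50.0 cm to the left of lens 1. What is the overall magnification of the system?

Lens 1: 1/d_i1 = 1/(39.0) − 1/(50.0) = 0.005641, so d_i1 = 177.3 cm; m₁ = −d_i1/d_o1 = -3.546.
d_o2 = 365 − (177.3) = 187.7 cm.
f₂ = −6.61 cm (diverging).
Lens 2: 1/d_i2 = 1/(-6.61) − 1/(187.7) = -0.1566, so d_i2 = -6.385 cm; m₂ = −d_i2/d_o2 = +0.03402.
m = m₁·m₂ = (-3.546)(+0.03402) = -0.121.

m = -0.121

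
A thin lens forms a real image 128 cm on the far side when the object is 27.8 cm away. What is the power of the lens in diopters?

d_i = +128 cm.
1/f = 1/d_o + 1/d_i = 1/(27.8) + 1/(128) = 0.04378 cm⁻¹.
f = 22.84 cm = 0.2284 m, so P = 1/f = +4.38 D.

P = +4.38 D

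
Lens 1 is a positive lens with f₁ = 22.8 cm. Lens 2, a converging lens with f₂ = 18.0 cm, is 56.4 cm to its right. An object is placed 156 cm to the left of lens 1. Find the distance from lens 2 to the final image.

Lens 1: 1/d_i1 = 1/f₁ − 1/d_o1 = 1/(22.8) − 1/(156) = 0.03745, so d_i1 = 26.70 cm.
The intermediate image is 26.70 cm to the right of lens 1, which is 56.4 − (26.70) = 29.70 cm to the left of lens 2, so d_o2 = +29.70 cm.
Lens 2: 1/d_i2 = 1/f₂ − 1/d_o2 = 1/(18.0) − 1/(29.70) = 0.02189, so d_i2 = 45.7 cm.
The final image is real, 45.7 cm to the right of lens 2 (overall magnification ≈ 0.26).

45.7 cm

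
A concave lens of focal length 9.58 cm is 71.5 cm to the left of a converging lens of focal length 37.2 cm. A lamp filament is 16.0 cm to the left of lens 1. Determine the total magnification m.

f₁ = −9.58 cm (diverging).
Lens 1: 1/d_i1 = 1/(-9.58) − 1/(16.0) = -0.1669, so d_i1 = -5.992 cm; m₁ = −d_i1/d_o1 = +0.3745.
d_o2 = 71.5 − (-5.992) = 77.49 cm.
Lens 2: 1/d_i2 = 1/(37.2) − 1/(77.49) = 0.01398, so d_i2 = 71.55 cm; m₂ = −d_i2/d_o2 = -0.9233.
m = m₁·m₂ = (+0.3745)(-0.9233) = -0.346.

m = -0.346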